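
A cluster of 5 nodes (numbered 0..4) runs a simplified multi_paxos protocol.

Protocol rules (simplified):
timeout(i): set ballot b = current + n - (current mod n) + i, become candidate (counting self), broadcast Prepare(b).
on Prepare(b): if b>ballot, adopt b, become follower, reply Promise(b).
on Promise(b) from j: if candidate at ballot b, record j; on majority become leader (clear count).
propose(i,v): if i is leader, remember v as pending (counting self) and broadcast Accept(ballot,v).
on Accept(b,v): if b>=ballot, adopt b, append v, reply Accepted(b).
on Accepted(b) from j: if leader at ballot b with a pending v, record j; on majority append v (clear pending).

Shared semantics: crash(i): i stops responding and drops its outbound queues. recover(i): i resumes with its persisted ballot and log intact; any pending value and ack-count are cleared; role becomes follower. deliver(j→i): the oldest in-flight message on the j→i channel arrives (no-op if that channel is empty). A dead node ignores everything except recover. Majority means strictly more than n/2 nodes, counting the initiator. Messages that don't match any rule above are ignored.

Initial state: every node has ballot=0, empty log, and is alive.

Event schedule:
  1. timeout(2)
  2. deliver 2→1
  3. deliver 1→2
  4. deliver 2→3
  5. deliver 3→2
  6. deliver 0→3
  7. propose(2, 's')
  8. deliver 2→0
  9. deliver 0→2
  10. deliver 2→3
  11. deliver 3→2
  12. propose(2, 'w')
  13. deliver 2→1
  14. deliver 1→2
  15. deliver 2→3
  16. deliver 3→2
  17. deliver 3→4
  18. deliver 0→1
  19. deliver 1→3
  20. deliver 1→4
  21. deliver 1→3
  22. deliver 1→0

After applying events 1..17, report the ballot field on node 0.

1. timeout(2):  <2:cand b7 ->
2. deliver 2→1:  <1:foll b7 ->
3. deliver 1→2:  nop
4. deliver 2→3:  <3:foll b7 ->
5. deliver 3→2:  <2:lead b7 ->
6. deliver 0→3:  nop
7. propose(2,'s'):  nop
8. deliver 2→0:  <0:foll b7 ->
9. deliver 0→2:  nop
10. deliver 2→3:  <3:foll b7 s>
11. deliver 3→2:  nop
12. propose(2,'w'):  nop
13. deliver 2→1:  <1:foll b7 s>
14. deliver 1→2:  nop
15. deliver 2→3:  <3:foll b7 s,w>
16. deliver 3→2:  <2:lead b7 w>
17. deliver 3→4:  nop

7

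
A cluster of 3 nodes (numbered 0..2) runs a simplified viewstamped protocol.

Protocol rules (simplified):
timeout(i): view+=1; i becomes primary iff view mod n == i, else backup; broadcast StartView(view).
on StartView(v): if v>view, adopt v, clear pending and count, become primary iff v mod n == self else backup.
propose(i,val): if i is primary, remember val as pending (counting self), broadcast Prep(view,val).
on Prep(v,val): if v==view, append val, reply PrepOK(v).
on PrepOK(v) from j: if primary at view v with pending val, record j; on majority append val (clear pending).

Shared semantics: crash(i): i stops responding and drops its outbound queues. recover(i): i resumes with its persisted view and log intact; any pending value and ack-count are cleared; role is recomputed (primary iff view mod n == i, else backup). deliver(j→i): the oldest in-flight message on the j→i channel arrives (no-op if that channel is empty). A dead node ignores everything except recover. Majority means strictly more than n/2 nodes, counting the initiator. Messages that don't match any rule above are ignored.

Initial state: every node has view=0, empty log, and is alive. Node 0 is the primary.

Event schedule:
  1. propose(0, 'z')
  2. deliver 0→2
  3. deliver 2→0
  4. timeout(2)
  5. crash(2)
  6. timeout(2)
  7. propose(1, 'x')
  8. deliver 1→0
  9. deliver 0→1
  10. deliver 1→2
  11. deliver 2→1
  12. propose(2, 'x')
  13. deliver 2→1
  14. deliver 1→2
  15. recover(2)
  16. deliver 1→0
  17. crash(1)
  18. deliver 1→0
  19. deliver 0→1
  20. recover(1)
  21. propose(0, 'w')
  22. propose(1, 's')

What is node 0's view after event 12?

[1] propose(0,'z') → ∅
[2] deliver 0→2 → N2(back v0 [z])
[3] deliver 2→0 → N0(prim v0 [z])
[4] timeout(2) → N2(back v1 [z])
[5] crash(2) → N2(✗back v1 [z])
[6] timeout(2) → ∅
[7] propose(1,'x') → ∅
[8] deliver 1→0 → ∅
[9] deliver 0→1 → N1(back v0 [z])
[10] deliver 1→2 → ∅
[11] deliver 2→1 → ∅
[12] propose(2,'x') → ∅

0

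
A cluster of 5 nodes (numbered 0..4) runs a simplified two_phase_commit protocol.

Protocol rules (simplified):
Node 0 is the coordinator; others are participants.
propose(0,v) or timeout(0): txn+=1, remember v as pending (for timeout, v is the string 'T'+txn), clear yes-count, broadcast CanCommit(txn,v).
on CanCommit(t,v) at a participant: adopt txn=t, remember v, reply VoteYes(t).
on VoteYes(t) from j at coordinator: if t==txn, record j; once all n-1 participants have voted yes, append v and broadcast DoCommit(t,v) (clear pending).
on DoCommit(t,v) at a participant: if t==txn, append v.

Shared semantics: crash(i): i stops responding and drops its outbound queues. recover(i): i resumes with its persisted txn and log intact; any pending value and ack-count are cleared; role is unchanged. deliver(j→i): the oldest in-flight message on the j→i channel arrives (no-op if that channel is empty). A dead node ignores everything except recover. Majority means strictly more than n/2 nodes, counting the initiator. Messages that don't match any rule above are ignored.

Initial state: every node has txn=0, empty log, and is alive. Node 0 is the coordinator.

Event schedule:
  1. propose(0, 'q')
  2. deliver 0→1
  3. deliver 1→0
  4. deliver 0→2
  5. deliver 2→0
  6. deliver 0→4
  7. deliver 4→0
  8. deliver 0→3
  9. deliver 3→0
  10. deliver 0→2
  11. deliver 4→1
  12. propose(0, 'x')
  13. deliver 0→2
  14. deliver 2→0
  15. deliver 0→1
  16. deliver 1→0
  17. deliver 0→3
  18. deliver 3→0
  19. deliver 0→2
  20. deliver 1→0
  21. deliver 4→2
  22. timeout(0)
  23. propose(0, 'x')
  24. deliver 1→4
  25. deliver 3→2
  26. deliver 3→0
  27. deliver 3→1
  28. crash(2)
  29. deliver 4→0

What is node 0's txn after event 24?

4

after 1 — propose(0,'q'): n0:coor/t1/[-]
after 2 — deliver 0→1: n1:part/t1/[-]
after 3 — deliver 1→0: ·
after 4 — deliver 0→2: n2:part/t1/[-]
after 5 — deliver 2→0: ·
after 6 — deliver 0→4: n4:part/t1/[-]
after 7 — deliver 4→0: ·
after 8 — deliver 0→3: n3:part/t1/[-]
after 9 — deliver 3→0: n0:coor/t1/[q]
after 10 — deliver 0→2: n2:part/t1/[q]
after 11 — deliver 4→1: ·
after 12 — propose(0,'x'): n0:coor/t2/[q]
after 13 — deliver 0→2: n2:part/t2/[q]
after 14 — deliver 2→0: ·
after 15 — deliver 0→1: n1:part/t1/[q]
after 16 — deliver 1→0: ·
after 17 — deliver 0→3: n3:part/t1/[q]
after 18 — deliver 3→0: ·
after 19 — deliver 0→2: ·
after 20 — deliver 1→0: ·
after 21 — deliver 4→2: ·
after 22 — timeout(0): n0:coor/t3/[q]
after 23 — propose(0,'x'): n0:coor/t4/[q]
after 24 — deliver 1→4: ·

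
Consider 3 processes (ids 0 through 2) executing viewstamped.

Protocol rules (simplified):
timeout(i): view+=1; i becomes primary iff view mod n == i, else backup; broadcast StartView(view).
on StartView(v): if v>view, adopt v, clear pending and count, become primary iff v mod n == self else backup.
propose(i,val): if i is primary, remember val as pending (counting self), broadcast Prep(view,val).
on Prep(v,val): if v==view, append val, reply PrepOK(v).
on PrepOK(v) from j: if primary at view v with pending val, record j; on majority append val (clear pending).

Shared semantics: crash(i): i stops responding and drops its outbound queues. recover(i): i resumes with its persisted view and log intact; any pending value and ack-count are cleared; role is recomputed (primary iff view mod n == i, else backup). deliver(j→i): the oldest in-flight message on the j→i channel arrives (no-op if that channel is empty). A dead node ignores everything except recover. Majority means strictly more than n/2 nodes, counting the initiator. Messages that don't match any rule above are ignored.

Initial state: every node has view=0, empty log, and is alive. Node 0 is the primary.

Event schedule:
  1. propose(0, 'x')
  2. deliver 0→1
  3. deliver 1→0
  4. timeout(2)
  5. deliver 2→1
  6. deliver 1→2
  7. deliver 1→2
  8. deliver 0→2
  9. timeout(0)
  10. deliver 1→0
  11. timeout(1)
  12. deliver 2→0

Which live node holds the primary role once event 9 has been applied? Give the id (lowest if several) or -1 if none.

[1] propose(0,'x') → ∅
[2] deliver 0→1 → N1(back v0 [x])
[3] deliver 1→0 → N0(prim v0 [x])
[4] timeout(2) → N2(back v1 [-])
[5] deliver 2→1 → N1(prim v1 [x])
[6] deliver 1→2 → ∅
[7] deliver 1→2 → ∅
[8] deliver 0→2 → ∅
[9] timeout(0) → N0(back v1 [x])

1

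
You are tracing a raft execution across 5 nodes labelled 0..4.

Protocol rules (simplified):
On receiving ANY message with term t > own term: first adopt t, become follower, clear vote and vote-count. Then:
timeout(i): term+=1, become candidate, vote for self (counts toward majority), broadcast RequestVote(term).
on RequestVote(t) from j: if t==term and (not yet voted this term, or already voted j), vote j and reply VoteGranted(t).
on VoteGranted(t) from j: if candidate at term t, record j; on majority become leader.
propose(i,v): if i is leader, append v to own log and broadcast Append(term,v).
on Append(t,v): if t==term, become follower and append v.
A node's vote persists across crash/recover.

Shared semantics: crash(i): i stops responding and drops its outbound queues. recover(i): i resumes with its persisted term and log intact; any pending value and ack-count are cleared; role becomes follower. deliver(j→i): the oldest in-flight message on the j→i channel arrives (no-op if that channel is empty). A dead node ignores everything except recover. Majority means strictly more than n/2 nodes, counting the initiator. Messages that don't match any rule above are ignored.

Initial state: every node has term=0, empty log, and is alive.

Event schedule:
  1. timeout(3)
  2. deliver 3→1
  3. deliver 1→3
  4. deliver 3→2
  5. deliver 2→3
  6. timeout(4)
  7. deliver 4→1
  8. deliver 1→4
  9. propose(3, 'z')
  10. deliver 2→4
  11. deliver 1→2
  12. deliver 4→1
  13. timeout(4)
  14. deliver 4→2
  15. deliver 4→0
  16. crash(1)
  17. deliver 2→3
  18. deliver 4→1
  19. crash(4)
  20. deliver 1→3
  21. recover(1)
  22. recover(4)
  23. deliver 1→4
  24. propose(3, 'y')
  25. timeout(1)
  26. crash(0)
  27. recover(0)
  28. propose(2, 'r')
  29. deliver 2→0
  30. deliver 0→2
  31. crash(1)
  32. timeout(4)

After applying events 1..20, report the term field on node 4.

2

[1] timeout(3) → N3(cand t1 [-])
[2] deliver 3→1 → N1(foll t1 [-])
[3] deliver 1→3 → ∅
[4] deliver 3→2 → N2(foll t1 [-])
[5] deliver 2→3 → N3(lead t1 [-])
[6] timeout(4) → N4(cand t1 [-])
[7] deliver 4→1 → ∅
[8] deliver 1→4 → ∅
[9] propose(3,'z') → N3(lead t1 [z])
[10] deliver 2→4 → ∅
[11] deliver 1→2 → ∅
[12] deliver 4→1 → ∅
[13] timeout(4) → N4(cand t2 [-])
[14] deliver 4→2 → ∅
[15] deliver 4→0 → N0(foll t1 [-])
[16] crash(1) → N1(✗foll t1 [-])
[17] deliver 2→3 → ∅
[18] deliver 4→1 → ∅
[19] crash(4) → N4(✗cand t2 [-])
[20] deliver 1→3 → ∅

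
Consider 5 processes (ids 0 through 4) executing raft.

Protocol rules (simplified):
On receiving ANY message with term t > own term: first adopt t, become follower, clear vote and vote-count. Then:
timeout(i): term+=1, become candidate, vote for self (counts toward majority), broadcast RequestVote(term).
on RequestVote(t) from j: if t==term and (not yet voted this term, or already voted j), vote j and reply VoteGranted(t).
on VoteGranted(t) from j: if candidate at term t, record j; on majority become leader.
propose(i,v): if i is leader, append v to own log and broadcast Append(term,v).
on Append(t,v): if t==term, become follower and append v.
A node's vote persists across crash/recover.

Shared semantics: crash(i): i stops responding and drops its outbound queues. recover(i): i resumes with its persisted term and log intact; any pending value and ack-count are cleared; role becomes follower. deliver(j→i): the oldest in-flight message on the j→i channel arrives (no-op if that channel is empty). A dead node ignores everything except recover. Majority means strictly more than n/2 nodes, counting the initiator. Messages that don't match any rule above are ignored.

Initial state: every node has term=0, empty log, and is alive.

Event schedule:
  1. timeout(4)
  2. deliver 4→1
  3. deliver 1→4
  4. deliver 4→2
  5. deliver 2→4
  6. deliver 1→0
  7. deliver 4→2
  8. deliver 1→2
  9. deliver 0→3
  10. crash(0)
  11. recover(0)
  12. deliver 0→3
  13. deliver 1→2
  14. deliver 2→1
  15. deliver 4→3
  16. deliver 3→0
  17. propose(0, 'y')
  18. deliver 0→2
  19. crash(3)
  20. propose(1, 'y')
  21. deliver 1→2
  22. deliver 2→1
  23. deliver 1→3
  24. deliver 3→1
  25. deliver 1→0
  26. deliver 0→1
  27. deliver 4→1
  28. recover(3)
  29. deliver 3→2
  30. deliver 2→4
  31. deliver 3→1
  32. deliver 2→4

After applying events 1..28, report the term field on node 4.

step 1 timeout(4): 4={cand,t=1,log=-}
step 2 deliver 4→1: 1={foll,t=1,log=-}
step 3 deliver 1→4: —
step 4 deliver 4→2: 2={foll,t=1,log=-}
step 5 deliver 2→4: 4={lead,t=1,log=-}
step 6 deliver 1→0: —
step 7 deliver 4→2: —
step 8 deliver 1→2: —
step 9 deliver 0→3: —
step 10 crash(0): 0={✗foll,t=0,log=-}
step 11 recover(0): 0={foll,t=0,log=-}
step 12 deliver 0→3: —
step 13 deliver 1→2: —
step 14 deliver 2→1: —
step 15 deliver 4→3: 3={foll,t=1,log=-}
step 16 deliver 3→0: —
step 17 propose(0,'y'): —
step 18 deliver 0→2: —
step 19 crash(3): 3={✗foll,t=1,log=-}
step 20 propose(1,'y'): —
step 21 deliver 1→2: —
step 22 deliver 2→1: —
step 23 deliver 1→3: —
step 24 deliver 3→1: —
step 25 deliver 1→0: —
step 26 deliver 0→1: —
step 27 deliver 4→1: —
step 28 recover(3): 3={foll,t=1,log=-}

1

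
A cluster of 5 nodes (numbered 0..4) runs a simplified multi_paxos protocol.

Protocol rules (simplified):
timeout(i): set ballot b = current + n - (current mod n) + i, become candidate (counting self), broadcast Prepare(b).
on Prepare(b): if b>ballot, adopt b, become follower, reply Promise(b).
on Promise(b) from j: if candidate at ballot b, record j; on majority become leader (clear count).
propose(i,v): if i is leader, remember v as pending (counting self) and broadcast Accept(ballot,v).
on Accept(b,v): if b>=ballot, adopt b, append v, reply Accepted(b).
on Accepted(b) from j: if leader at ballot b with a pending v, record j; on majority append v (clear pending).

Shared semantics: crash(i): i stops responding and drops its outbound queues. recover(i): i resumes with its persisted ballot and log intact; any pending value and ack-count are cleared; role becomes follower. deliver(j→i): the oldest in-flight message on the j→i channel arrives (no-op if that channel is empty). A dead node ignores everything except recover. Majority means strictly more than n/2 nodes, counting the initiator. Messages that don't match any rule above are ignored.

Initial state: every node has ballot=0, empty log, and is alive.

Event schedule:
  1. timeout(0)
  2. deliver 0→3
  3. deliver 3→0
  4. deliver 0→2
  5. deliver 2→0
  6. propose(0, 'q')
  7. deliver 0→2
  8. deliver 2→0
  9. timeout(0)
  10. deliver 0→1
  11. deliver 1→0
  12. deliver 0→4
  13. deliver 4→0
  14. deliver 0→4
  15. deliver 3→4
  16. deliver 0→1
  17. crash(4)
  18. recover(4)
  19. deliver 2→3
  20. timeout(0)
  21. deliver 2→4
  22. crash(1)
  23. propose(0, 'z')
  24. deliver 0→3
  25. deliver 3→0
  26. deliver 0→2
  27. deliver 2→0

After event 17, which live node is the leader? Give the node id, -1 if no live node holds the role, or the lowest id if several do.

1. timeout(0):  <0:cand b5 ->
2. deliver 0→3:  <3:foll b5 ->
3. deliver 3→0:  nop
4. deliver 0→2:  <2:foll b5 ->
5. deliver 2→0:  <0:lead b5 ->
6. propose(0,'q'):  nop
7. deliver 0→2:  <2:foll b5 q>
8. deliver 2→0:  nop
9. timeout(0):  <0:cand b10 ->
10. deliver 0→1:  <1:foll b5 ->
11. deliver 1→0:  nop
12. deliver 0→4:  <4:foll b5 ->
13. deliver 4→0:  nop
14. deliver 0→4:  <4:foll b5 q>
15. deliver 3→4:  nop
16. deliver 0→1:  <1:foll b5 q>
17. crash(4):  <4:✗foll b5 q>

-1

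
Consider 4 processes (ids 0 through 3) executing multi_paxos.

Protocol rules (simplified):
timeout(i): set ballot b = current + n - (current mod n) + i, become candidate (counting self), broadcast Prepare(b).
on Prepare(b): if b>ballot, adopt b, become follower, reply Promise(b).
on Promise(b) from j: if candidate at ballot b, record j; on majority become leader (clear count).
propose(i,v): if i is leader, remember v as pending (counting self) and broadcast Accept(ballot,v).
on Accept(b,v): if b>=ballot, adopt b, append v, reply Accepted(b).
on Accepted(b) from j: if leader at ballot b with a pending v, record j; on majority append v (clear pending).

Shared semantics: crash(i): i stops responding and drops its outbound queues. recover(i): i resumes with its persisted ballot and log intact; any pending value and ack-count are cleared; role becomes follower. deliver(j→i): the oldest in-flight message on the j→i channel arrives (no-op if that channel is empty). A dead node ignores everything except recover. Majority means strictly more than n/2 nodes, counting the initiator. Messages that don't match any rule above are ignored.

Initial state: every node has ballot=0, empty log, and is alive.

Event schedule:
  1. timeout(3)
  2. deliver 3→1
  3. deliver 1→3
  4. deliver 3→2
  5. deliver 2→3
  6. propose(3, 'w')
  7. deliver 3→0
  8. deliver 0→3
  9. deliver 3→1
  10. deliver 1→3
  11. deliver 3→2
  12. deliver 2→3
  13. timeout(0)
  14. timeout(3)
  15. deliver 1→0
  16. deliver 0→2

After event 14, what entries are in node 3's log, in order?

w

[1] timeout(3) → N3(cand b7 [-])
[2] deliver 3→1 → N1(foll b7 [-])
[3] deliver 1→3 → ∅
[4] deliver 3→2 → N2(foll b7 [-])
[5] deliver 2→3 → N3(lead b7 [-])
[6] propose(3,'w') → ∅
[7] deliver 3→0 → N0(foll b7 [-])
[8] deliver 0→3 → ∅
[9] deliver 3→1 → N1(foll b7 [w])
[10] deliver 1→3 → ∅
[11] deliver 3→2 → N2(foll b7 [w])
[12] deliver 2→3 → N3(lead b7 [w])
[13] timeout(0) → N0(cand b8 [-])
[14] timeout(3) → N3(cand b11 [w])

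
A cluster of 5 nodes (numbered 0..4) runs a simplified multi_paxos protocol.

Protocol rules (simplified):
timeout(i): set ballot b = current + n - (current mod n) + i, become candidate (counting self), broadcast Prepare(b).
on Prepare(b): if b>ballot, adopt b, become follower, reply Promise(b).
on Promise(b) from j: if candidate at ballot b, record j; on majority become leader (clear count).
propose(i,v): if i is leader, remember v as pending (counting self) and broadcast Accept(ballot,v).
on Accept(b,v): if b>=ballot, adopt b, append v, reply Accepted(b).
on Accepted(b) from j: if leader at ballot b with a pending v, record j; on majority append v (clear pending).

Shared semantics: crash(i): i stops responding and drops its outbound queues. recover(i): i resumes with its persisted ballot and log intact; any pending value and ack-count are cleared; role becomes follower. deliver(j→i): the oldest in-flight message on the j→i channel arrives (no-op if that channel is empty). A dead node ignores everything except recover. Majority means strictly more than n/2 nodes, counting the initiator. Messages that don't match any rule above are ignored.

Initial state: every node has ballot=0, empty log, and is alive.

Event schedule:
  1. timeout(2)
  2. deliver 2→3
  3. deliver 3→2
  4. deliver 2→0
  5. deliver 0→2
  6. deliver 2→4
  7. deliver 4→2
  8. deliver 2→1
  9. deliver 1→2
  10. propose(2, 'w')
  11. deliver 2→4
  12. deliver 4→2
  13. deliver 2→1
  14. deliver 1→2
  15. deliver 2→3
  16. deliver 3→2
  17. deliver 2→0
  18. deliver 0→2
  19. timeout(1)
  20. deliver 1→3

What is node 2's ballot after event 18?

after 1 — timeout(2): n2:cand/b7/[-]
after 2 — deliver 2→3: n3:foll/b7/[-]
after 3 — deliver 3→2: ·
after 4 — deliver 2→0: n0:foll/b7/[-]
after 5 — deliver 0→2: n2:lead/b7/[-]
after 6 — deliver 2→4: n4:foll/b7/[-]
after 7 — deliver 4→2: ·
after 8 — deliver 2→1: n1:foll/b7/[-]
after 9 — deliver 1→2: ·
after 10 — propose(2,'w'): ·
after 11 — deliver 2→4: n4:foll/b7/[w]
after 12 — deliver 4→2: ·
after 13 — deliver 2→1: n1:foll/b7/[w]
after 14 — deliver 1→2: n2:lead/b7/[w]
after 15 — deliver 2→3: n3:foll/b7/[w]
after 16 — deliver 3→2: ·
after 17 — deliver 2→0: n0:foll/b7/[w]
after 18 — deliver 0→2: ·

7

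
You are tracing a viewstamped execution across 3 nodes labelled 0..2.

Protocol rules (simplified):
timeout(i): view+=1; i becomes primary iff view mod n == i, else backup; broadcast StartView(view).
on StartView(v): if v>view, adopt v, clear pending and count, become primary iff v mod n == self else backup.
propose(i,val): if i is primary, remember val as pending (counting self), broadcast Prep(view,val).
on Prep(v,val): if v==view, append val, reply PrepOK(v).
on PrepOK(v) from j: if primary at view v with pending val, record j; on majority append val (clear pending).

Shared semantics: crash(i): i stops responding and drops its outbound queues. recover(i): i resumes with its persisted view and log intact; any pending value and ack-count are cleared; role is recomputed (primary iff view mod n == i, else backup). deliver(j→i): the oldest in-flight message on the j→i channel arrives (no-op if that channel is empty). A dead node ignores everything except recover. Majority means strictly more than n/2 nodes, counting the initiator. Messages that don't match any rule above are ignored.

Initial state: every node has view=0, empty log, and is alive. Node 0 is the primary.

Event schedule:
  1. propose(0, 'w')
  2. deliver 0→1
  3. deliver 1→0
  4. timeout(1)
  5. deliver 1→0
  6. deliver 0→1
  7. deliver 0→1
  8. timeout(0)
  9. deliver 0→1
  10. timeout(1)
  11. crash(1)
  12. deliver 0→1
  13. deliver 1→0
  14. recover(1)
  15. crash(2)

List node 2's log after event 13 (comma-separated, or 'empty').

step 1 propose(0,'w'): —
step 2 deliver 0→1: 1={back,v=0,log=w}
step 3 deliver 1→0: 0={prim,v=0,log=w}
step 4 timeout(1): 1={prim,v=1,log=w}
step 5 deliver 1→0: 0={back,v=1,log=w}
step 6 deliver 0→1: —
step 7 deliver 0→1: —
step 8 timeout(0): 0={back,v=2,log=w}
step 9 deliver 0→1: 1={back,v=2,log=w}
step 10 timeout(1): 1={back,v=3,log=w}
step 11 crash(1): 1={✗back,v=3,log=w}
step 12 deliver 0→1: —
step 13 deliver 1→0: —

empty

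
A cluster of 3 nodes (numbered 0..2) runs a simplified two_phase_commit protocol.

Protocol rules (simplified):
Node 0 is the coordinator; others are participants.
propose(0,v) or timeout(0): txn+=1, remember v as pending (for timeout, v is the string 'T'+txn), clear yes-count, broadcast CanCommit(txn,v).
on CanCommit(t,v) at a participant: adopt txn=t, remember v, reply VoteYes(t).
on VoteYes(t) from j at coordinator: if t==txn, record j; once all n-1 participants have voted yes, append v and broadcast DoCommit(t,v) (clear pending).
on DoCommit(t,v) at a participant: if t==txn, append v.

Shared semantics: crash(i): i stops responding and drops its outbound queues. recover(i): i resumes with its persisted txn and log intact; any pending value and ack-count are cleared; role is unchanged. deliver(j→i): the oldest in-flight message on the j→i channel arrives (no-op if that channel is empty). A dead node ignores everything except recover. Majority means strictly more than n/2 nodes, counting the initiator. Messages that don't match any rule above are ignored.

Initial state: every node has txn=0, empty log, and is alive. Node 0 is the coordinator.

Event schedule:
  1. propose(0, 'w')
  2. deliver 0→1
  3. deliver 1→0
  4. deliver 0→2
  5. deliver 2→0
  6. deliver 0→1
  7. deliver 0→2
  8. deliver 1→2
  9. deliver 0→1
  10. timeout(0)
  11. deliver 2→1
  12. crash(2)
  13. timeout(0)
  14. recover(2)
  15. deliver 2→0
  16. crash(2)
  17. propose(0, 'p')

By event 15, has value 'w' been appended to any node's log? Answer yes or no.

yes

after 1 — propose(0,'w'): n0:coor/t1/[-]
after 2 — deliver 0→1: n1:part/t1/[-]
after 3 — deliver 1→0: ·
after 4 — deliver 0→2: n2:part/t1/[-]
after 5 — deliver 2→0: n0:coor/t1/[w]
after 6 — deliver 0→1: n1:part/t1/[w]
after 7 — deliver 0→2: n2:part/t1/[w]
after 8 — deliver 1→2: ·
after 9 — deliver 0→1: ·
after 10 — timeout(0): n0:coor/t2/[w]
after 11 — deliver 2→1: ·
after 12 — crash(2): n2:✗part/t1/[w]
after 13 — timeout(0): n0:coor/t3/[w]
after 14 — recover(2): n2:part/t1/[w]
after 15 — deliver 2→0: ·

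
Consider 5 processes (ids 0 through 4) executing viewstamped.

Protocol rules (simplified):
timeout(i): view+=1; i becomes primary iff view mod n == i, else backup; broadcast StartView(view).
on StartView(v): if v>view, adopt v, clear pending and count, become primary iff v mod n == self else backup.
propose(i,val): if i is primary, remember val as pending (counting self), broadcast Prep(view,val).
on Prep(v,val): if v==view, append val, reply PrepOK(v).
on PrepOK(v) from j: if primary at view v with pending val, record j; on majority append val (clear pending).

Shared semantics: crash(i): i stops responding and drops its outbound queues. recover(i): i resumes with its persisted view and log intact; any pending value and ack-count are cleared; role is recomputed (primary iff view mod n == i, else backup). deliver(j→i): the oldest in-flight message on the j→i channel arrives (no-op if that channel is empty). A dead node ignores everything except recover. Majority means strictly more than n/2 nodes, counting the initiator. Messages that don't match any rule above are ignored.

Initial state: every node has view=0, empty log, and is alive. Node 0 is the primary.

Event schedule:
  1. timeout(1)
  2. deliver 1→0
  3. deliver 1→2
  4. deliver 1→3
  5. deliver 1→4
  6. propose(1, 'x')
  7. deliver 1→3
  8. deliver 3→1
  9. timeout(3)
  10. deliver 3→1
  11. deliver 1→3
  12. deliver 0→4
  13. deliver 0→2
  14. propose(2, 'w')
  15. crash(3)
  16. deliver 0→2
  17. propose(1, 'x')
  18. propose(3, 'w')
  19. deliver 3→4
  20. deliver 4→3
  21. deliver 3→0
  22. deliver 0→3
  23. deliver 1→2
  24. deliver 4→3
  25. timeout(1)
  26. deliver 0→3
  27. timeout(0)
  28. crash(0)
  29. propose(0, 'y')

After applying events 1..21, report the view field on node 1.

2

1. timeout(1):  <1:prim v1 ->
2. deliver 1→0:  <0:back v1 ->
3. deliver 1→2:  <2:back v1 ->
4. deliver 1→3:  <3:back v1 ->
5. deliver 1→4:  <4:back v1 ->
6. propose(1,'x'):  nop
7. deliver 1→3:  <3:back v1 x>
8. deliver 3→1:  nop
9. timeout(3):  <3:back v2 x>
10. deliver 3→1:  <1:back v2 ->
11. deliver 1→3:  nop
12. deliver 0→4:  nop
13. deliver 0→2:  nop
14. propose(2,'w'):  nop
15. crash(3):  <3:✗back v2 x>
16. deliver 0→2:  nop
17. propose(1,'x'):  nop
18. propose(3,'w'):  nop
19. deliver 3→4:  nop
20. deliver 4→3:  nop
21. deliver 3→0:  nop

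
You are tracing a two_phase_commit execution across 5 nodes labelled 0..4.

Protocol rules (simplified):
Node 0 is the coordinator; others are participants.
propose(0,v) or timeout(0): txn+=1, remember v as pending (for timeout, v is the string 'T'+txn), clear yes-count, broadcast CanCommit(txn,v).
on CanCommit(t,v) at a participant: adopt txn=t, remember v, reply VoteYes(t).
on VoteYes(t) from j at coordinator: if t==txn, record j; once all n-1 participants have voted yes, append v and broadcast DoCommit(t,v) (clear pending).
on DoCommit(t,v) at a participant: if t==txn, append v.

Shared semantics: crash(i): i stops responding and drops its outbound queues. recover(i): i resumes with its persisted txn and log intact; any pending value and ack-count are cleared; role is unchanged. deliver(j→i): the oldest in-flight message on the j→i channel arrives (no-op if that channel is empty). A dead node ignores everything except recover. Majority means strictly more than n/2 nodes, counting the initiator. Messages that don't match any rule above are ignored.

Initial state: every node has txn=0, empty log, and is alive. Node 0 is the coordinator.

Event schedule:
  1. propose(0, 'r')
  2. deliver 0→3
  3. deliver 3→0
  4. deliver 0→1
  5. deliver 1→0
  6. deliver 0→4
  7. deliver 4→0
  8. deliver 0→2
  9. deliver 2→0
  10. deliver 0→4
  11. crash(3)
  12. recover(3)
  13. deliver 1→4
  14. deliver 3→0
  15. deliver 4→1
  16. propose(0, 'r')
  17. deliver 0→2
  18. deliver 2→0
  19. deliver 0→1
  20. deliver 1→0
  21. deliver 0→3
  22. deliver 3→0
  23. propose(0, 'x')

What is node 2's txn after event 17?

1

[1] propose(0,'r') → N0(coor t1 [-])
[2] deliver 0→3 → N3(part t1 [-])
[3] deliver 3→0 → ∅
[4] deliver 0→1 → N1(part t1 [-])
[5] deliver 1→0 → ∅
[6] deliver 0→4 → N4(part t1 [-])
[7] deliver 4→0 → ∅
[8] deliver 0→2 → N2(part t1 [-])
[9] deliver 2→0 → N0(coor t1 [r])
[10] deliver 0→4 → N4(part t1 [r])
[11] crash(3) → N3(✗part t1 [-])
[12] recover(3) → N3(part t1 [-])
[13] deliver 1→4 → ∅
[14] deliver 3→0 → ∅
[15] deliver 4→1 → ∅
[16] propose(0,'r') → N0(coor t2 [r])
[17] deliver 0→2 → N2(part t1 [r])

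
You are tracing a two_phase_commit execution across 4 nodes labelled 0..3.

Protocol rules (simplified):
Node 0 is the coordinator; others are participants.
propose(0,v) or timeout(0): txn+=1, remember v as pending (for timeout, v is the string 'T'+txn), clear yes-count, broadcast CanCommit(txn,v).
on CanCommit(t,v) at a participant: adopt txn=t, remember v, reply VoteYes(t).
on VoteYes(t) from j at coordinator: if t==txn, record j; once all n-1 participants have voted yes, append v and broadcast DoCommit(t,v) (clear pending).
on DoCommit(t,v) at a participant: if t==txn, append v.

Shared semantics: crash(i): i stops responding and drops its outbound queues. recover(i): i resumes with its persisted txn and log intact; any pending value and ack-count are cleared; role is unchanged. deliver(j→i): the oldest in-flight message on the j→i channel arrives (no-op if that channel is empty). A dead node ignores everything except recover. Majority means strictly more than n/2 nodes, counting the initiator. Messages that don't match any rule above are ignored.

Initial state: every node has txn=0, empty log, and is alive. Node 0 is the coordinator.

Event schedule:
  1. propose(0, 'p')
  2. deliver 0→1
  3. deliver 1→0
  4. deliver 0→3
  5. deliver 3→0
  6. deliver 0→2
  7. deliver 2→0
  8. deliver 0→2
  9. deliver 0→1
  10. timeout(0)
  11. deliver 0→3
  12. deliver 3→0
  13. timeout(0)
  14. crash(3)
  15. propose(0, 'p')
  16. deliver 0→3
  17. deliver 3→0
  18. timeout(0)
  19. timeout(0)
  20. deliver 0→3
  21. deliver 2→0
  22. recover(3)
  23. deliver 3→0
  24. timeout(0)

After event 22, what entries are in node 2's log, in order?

e1 propose(0,'p'): 0[coor,t=1,-]
e2 deliver 0→1: 1[part,t=1,-]
e3 deliver 1→0: ·
e4 deliver 0→3: 3[part,t=1,-]
e5 deliver 3→0: ·
e6 deliver 0→2: 2[part,t=1,-]
e7 deliver 2→0: 0[coor,t=1,p]
e8 deliver 0→2: 2[part,t=1,p]
e9 deliver 0→1: 1[part,t=1,p]
e10 timeout(0): 0[coor,t=2,p]
e11 deliver 0→3: 3[part,t=1,p]
e12 deliver 3→0: ·
e13 timeout(0): 0[coor,t=3,p]
e14 crash(3): 3[✗part,t=1,p]
e15 propose(0,'p'): 0[coor,t=4,p]
e16 deliver 0→3: ·
e17 deliver 3→0: ·
e18 timeout(0): 0[coor,t=5,p]
e19 timeout(0): 0[coor,t=6,p]
e20 deliver 0→3: ·
e21 deliver 2→0: ·
e22 recover(3): 3[part,t=1,p]

p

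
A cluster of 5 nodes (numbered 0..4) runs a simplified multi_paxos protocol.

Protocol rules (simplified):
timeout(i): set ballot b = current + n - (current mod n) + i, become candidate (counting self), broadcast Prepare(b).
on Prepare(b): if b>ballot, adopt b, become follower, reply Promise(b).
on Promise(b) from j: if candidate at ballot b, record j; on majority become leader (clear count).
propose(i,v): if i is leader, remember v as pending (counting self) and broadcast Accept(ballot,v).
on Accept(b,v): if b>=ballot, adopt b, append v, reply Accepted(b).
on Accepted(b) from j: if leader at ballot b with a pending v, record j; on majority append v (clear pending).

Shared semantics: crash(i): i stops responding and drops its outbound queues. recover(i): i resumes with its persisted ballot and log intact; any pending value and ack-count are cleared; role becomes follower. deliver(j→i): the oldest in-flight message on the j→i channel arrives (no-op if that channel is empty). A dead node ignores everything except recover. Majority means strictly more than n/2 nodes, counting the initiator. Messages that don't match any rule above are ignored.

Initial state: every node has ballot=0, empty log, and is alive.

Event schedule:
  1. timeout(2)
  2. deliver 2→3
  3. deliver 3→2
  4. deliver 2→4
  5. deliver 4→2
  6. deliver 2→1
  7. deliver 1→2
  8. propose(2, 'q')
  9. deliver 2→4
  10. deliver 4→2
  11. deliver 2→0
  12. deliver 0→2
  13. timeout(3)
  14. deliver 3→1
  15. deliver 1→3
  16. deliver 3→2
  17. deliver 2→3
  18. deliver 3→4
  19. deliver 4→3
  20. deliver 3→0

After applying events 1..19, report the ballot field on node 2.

13

after 1 — timeout(2): n2:cand/b7/[-]
after 2 — deliver 2→3: n3:foll/b7/[-]
after 3 — deliver 3→2: ·
after 4 — deliver 2→4: n4:foll/b7/[-]
after 5 — deliver 4→2: n2:lead/b7/[-]
after 6 — deliver 2→1: n1:foll/b7/[-]
after 7 — deliver 1→2: ·
after 8 — propose(2,'q'): ·
after 9 — deliver 2→4: n4:foll/b7/[q]
after 10 — deliver 4→2: ·
after 11 — deliver 2→0: n0:foll/b7/[-]
after 12 — deliver 0→2: ·
after 13 — timeout(3): n3:cand/b13/[-]
after 14 — deliver 3→1: n1:foll/b13/[-]
after 15 — deliver 1→3: ·
after 16 — deliver 3→2: n2:foll/b13/[-]
after 17 — deliver 2→3: ·
after 18 — deliver 3→4: n4:foll/b13/[q]
after 19 — deliver 4→3: n3:lead/b13/[-]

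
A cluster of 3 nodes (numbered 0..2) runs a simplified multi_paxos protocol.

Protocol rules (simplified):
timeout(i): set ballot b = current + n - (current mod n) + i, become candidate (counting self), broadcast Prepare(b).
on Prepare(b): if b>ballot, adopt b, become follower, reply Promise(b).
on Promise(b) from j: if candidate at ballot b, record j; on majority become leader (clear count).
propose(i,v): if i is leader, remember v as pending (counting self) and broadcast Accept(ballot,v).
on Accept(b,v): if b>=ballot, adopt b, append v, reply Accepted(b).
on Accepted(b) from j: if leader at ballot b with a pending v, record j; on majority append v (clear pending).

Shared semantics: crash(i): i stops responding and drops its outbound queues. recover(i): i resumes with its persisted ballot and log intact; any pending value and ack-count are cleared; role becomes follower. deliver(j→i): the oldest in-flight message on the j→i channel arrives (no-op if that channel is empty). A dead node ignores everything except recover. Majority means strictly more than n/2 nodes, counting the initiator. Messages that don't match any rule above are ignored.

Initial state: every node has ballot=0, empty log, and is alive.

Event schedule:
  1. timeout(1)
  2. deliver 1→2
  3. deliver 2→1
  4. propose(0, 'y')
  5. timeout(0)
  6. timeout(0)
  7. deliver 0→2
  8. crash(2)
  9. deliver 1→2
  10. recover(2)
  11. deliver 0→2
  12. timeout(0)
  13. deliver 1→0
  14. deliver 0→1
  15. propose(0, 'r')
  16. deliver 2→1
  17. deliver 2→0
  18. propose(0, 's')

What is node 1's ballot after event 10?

4

1. timeout(1):  <1:cand b4 ->
2. deliver 1→2:  <2:foll b4 ->
3. deliver 2→1:  <1:lead b4 ->
4. propose(0,'y'):  nop
5. timeout(0):  <0:cand b3 ->
6. timeout(0):  <0:cand b6 ->
7. deliver 0→2:  nop
8. crash(2):  <2:✗foll b4 ->
9. deliver 1→2:  nop
10. recover(2):  <2:foll b4 ->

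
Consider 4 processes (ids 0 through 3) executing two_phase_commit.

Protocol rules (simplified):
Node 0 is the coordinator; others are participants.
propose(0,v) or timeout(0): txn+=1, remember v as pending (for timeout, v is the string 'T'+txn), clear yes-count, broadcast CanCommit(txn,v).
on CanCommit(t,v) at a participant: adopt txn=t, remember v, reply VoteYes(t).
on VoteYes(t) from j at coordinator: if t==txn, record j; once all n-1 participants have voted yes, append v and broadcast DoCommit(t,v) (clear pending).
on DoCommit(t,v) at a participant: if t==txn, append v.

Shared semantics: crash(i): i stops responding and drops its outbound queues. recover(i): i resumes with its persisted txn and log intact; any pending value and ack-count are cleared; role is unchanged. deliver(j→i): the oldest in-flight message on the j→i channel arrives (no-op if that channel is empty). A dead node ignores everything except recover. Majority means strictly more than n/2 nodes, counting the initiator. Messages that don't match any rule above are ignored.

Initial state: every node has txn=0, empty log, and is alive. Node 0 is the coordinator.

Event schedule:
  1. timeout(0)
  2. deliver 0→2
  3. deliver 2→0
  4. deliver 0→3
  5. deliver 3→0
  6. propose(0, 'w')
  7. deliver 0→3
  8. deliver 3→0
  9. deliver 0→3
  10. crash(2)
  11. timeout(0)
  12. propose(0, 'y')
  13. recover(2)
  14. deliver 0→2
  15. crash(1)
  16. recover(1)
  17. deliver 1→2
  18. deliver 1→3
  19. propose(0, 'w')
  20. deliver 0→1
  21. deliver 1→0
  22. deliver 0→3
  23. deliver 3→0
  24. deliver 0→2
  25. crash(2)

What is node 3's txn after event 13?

2

e1 timeout(0): 0[coor,t=1,-]
e2 deliver 0→2: 2[part,t=1,-]
e3 deliver 2→0: ·
e4 deliver 0→3: 3[part,t=1,-]
e5 deliver 3→0: ·
e6 propose(0,'w'): 0[coor,t=2,-]
e7 deliver 0→3: 3[part,t=2,-]
e8 deliver 3→0: ·
e9 deliver 0→3: ·
e10 crash(2): 2[✗part,t=1,-]
e11 timeout(0): 0[coor,t=3,-]
e12 propose(0,'y'): 0[coor,t=4,-]
e13 recover(2): 2[part,t=1,-]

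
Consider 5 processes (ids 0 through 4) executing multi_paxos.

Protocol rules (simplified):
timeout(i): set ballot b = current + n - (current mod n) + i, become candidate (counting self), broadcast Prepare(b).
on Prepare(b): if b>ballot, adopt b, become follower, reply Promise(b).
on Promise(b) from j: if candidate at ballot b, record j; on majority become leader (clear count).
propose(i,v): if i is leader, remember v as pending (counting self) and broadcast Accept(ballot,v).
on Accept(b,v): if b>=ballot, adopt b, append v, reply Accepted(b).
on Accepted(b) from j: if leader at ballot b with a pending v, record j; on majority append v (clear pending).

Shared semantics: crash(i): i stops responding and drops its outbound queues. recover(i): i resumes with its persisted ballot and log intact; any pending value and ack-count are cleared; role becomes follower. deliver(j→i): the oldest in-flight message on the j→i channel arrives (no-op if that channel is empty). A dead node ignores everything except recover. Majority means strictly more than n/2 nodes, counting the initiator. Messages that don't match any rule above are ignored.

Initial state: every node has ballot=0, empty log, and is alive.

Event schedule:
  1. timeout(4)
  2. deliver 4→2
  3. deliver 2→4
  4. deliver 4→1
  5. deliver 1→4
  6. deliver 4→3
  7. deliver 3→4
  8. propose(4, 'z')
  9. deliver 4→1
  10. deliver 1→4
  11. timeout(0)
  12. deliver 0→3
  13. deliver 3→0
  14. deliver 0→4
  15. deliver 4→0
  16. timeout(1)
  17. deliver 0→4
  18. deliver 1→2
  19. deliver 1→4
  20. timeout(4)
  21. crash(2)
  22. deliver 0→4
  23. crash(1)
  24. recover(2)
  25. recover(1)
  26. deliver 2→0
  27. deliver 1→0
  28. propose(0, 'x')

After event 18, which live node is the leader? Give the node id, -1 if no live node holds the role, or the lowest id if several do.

4

after 1 — timeout(4): n4:cand/b9/[-]
after 2 — deliver 4→2: n2:foll/b9/[-]
after 3 — deliver 2→4: ·
after 4 — deliver 4→1: n1:foll/b9/[-]
after 5 — deliver 1→4: n4:lead/b9/[-]
after 6 — deliver 4→3: n3:foll/b9/[-]
after 7 — deliver 3→4: ·
after 8 — propose(4,'z'): ·
after 9 — deliver 4→1: n1:foll/b9/[z]
after 10 — deliver 1→4: ·
after 11 — timeout(0): n0:cand/b5/[-]
after 12 — deliver 0→3: ·
after 13 — deliver 3→0: ·
after 14 — deliver 0→4: ·
after 15 — deliver 4→0: n0:foll/b9/[-]
after 16 — timeout(1): n1:cand/b11/[z]
after 17 — deliver 0→4: ·
after 18 — deliver 1→2: n2:foll/b11/[-]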